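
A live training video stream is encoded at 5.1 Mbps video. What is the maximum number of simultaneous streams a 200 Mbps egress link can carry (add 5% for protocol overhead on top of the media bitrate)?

On the wire with 5% overhead: 5.355 Mbps.
200 Mbps = 200.0 Mbps; 200.0 / 5.355 = 37.35 → 37 viewers.

37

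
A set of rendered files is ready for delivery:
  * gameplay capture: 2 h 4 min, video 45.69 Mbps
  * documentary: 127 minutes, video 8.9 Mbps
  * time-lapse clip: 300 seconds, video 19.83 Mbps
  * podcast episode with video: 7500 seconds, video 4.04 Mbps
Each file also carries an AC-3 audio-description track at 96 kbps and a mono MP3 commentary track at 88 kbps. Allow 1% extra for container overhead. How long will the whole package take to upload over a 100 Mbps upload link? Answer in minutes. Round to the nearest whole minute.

75 minutes

Audio total: 96 + 88 = 184 kbps = 0.184 Mbps.
gameplay capture: 45.874 Mbps × 7440 s × 1.01 = 344715.6 Mb
documentary: 9.084 Mbps × 7620 s × 1.01 = 69912.3 Mb
time-lapse clip: 20.014 Mbps × 300 s × 1.01 = 6064.2 Mb
podcast episode with video: 4.224 Mbps × 7500 s × 1.01 = 31996.8 Mb
Total: 452688.9 Mb = 56586.1 MB.
At 100 Mbps: 452688.9 / 100 = 4527 s ≈ 75.4 minutes.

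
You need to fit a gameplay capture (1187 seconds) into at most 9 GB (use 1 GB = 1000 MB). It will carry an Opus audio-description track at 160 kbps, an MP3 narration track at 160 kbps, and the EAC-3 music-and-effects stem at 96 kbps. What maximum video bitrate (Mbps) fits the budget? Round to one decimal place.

Budget: 9 GB = 72000.0 Mb.
Total bitrate budget: 72000.0 Mb / 1187 s = 60.657 Mbps.
Audio total: 160 + 160 + 96 = 416 kbps = 0.416 Mbps.
Video: 60.657 − 0.416 = 60.241 Mbps.

60.2 Mbps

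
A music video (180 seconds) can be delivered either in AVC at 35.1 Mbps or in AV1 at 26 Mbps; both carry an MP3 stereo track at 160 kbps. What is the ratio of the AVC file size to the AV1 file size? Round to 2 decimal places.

Audio: 160 kbps = 0.160 Mbps.
AVC: 35.260 Mbps × 180 s = 6346.8 Mb = 0.793 GB.
AV1: 26.160 Mbps × 180 s = 4708.8 Mb = 0.589 GB.
Ratio: 0.793 / 0.589 = 1.348.

1.35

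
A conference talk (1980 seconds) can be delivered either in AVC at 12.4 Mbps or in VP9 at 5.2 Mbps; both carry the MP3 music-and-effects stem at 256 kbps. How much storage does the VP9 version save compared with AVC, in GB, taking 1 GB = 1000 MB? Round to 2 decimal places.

Audio: 256 kbps = 0.256 Mbps.
AVC: 12.656 Mbps × 1980 s = 25058.9 Mb = 3.132 GB.
VP9: 5.456 Mbps × 1980 s = 10802.9 Mb = 1.350 GB.
Saving: 3.132 − 1.350 = 1.782 GB.

1.78 GB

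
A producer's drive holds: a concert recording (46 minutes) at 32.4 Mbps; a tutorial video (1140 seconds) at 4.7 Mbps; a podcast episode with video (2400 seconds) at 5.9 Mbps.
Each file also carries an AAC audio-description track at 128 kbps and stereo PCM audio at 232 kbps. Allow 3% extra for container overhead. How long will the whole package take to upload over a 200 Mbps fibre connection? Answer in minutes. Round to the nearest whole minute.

Audio total: 128 + 232 = 360 kbps = 0.360 Mbps.
concert recording: 32.760 Mbps × 2760 s × 1.03 = 93130.1 Mb
tutorial video: 5.060 Mbps × 1140 s × 1.03 = 5941.5 Mb
podcast episode with video: 6.260 Mbps × 2400 s × 1.03 = 15474.7 Mb
Total: 114546.3 Mb = 14318.3 MB.
At 200 Mbps: 114546.3 / 200 = 573 s ≈ 9.55 minutes.

10 minutes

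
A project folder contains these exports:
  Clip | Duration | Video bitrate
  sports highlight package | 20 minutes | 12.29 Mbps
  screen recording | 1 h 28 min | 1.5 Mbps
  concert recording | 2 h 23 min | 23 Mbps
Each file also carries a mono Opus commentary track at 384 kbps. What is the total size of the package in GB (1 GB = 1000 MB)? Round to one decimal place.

28.2 GB

Audio: 384 kbps = 0.384 Mbps.
sports highlight package: 12.674 Mbps × 1200 s = 15208.8 Mb
screen recording: 1.884 Mbps × 5280 s = 9947.5 Mb
concert recording: 23.384 Mbps × 8580 s = 200634.7 Mb
Total: 225791.0 Mb = 28223.9 MB.
= 28.22 GB.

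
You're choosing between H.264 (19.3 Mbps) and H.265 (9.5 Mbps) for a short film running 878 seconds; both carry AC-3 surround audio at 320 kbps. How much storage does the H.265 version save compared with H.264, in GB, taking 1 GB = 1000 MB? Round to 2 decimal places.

Audio: 320 kbps = 0.320 Mbps.
H.264: 19.620 Mbps × 878 s = 17226.4 Mb = 2.153 GB.
H.265: 9.820 Mbps × 878 s = 8622.0 Mb = 1.078 GB.
Saving: 2.153 − 1.078 = 1.076 GB.

1.08 GB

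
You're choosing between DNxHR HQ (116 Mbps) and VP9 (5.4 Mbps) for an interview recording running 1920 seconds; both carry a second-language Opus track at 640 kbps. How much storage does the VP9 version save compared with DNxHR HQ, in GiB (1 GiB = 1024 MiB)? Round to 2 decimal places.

24.72 GiB

Audio: 640 kbps = 0.640 Mbps.
DNxHR HQ: 116.640 Mbps × 1920 s = 223948.8 Mb = 26.071 GiB.
VP9: 6.040 Mbps × 1920 s = 11596.8 Mb = 1.350 GiB.
Saving: 26.071 − 1.350 = 24.721 GiB.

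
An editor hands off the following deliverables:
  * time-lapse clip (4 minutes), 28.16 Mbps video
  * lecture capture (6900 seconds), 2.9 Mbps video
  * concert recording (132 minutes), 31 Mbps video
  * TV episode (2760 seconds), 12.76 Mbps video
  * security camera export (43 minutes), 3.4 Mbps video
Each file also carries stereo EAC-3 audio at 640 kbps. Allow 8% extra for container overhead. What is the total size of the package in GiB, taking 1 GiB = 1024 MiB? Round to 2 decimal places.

41.41 GiB

Audio: 640 kbps = 0.640 Mbps.
time-lapse clip: 28.800 Mbps × 240 s × 1.08 = 7465.0 Mb
lecture capture: 3.540 Mbps × 6900 s × 1.08 = 26380.1 Mb
concert recording: 31.640 Mbps × 7920 s × 1.08 = 270635.9 Mb
TV episode: 13.400 Mbps × 2760 s × 1.08 = 39942.7 Mb
security camera export: 4.040 Mbps × 2580 s × 1.08 = 11257.1 Mb
Total: 355680.7 Mb = 44460.1 MB.
= 41.41 GiB.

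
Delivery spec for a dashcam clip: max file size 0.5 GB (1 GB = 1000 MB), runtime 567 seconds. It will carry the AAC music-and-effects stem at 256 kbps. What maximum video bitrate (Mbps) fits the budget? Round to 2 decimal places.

6.80 Mbps

Budget: 0.5 GB = 4000.0 Mb.
Total bitrate budget: 4000.0 Mb / 567 s = 7.055 Mbps.
Audio: 256 kbps = 0.256 Mbps.
Video: 7.055 − 0.256 = 6.799 Mbps.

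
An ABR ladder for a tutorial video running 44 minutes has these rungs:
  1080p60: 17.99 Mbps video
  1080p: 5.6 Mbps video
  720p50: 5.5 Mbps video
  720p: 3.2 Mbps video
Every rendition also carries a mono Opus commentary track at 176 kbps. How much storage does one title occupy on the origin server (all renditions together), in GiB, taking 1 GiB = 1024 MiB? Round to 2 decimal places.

44 min = 2640 s
Audio: 176 kbps = 0.176 Mbps.
Sum of rendition bitrates: (17.99+0.176) + (5.6+0.176) + (5.5+0.176) + (3.2+0.176) = 32.994 Mbps.
× 2640 s = 87,104 Mb = 10,888 MB = 10.14 GiB.

10.14 GiB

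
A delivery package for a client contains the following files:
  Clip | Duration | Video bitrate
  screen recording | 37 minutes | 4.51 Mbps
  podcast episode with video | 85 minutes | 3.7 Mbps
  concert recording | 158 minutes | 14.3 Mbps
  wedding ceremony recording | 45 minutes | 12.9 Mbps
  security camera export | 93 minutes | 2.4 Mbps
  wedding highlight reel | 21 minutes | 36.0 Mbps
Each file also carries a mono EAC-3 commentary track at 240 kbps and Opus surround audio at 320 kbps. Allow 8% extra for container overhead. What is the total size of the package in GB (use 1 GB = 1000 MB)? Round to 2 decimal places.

36.83 GB

Audio total: 240 + 320 = 560 kbps = 0.560 Mbps.
screen recording: 5.070 Mbps × 2220 s × 1.08 = 12155.8 Mb
podcast episode with video: 4.260 Mbps × 5100 s × 1.08 = 23464.1 Mb
concert recording: 14.860 Mbps × 9480 s × 1.08 = 152142.6 Mb
wedding ceremony recording: 13.460 Mbps × 2700 s × 1.08 = 39249.4 Mb
security camera export: 2.960 Mbps × 5580 s × 1.08 = 17838.1 Mb
wedding highlight reel: 36.560 Mbps × 1260 s × 1.08 = 49750.8 Mb
Total: 294600.9 Mb = 36825.1 MB.
= 36.83 GB.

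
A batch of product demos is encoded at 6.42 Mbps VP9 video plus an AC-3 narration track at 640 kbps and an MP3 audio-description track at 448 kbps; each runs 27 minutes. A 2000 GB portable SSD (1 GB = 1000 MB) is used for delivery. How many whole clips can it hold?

1315

27 min = 1620 s
Audio total: 640 + 448 = 1088 kbps = 1.088 Mbps.
Total bitrate: 7.508 Mbps.
Per item: 7.508 Mbps × 1620 s = 12,163 Mb = 1,520 MB.
Capacity: 2000 GB = 16,000,000 Mb; 1315.47 items → 1315 complete.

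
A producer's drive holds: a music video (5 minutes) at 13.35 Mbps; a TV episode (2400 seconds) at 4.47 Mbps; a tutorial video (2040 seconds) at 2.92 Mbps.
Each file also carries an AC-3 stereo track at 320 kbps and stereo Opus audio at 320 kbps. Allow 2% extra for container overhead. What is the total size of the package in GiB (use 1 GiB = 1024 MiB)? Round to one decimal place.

Audio total: 320 + 320 = 640 kbps = 0.640 Mbps.
music video: 13.990 Mbps × 300 s × 1.02 = 4280.9 Mb
TV episode: 5.110 Mbps × 2400 s × 1.02 = 12509.3 Mb
tutorial video: 3.560 Mbps × 2040 s × 1.02 = 7407.6 Mb
Total: 24197.9 Mb = 3024.7 MB.
= 2.817 GiB.

2.8 GiB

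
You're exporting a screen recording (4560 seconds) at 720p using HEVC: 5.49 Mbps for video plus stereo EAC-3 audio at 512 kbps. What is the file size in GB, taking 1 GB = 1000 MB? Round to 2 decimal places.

Audio: 512 kbps = 0.512 Mbps.
Total bitrate: 5.49 + 0.512 = 6.002 Mbps.
Stream data: 6.002 Mbps × 4560 s = 27369.1 Mb.
27,369 Mb ÷ 8 = 3,421 MB → 3.421 GB.

3.42 GB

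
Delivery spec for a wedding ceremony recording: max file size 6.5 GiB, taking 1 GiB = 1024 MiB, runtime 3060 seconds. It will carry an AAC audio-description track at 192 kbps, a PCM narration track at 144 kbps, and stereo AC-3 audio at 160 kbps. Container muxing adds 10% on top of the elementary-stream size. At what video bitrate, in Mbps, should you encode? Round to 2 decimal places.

Budget: 6.5 GiB = 55834.6 Mb.
Stream payload after overhead: 55834.6 / 1.10 = 50758.7 Mb.
Total bitrate budget: 50758.7 Mb / 3060 s = 16.588 Mbps.
Audio total: 192 + 144 + 160 = 496 kbps = 0.496 Mbps.
Video: 16.588 − 0.496 = 16.092 Mbps.

16.09 Mbps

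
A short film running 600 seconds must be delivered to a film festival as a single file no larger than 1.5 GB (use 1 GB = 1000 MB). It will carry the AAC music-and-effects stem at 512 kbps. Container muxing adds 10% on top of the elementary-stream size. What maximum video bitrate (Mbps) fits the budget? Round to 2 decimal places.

17.67 Mbps

Budget: 1.5 GB = 12000.0 Mb.
Stream payload after overhead: 12000.0 / 1.10 = 10909.1 Mb.
Total bitrate budget: 10909.1 Mb / 600 s = 18.182 Mbps.
Audio: 512 kbps = 0.512 Mbps.
Video: 18.182 − 0.512 = 17.670 Mbps.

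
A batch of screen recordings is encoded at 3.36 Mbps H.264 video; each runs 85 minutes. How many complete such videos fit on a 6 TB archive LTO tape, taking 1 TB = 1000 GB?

2801

85 min = 5100 s
Per item: 3.360 Mbps × 5100 s = 17,136 Mb = 2,142 MB.
Capacity: 6 TB = 48,000,000 Mb; 2801.12 items → 2801 complete.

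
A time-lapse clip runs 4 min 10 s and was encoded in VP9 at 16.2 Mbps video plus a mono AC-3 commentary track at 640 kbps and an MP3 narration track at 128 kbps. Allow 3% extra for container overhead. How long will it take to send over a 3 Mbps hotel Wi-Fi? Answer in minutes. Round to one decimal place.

24.3 minutes

4 min 10 s = 250 s
Audio total: 640 + 128 = 768 kbps = 0.768 Mbps.
Total bitrate: 16.968 Mbps.
File: 16.968 Mbps × 250 s = 4242.0 Mb.
With 3% container overhead: ×1.03. → 4369.3 Mb.
At 3 Mbps: 4369.3 / 3 = 1456.4 s ≈ 24.3 minutes.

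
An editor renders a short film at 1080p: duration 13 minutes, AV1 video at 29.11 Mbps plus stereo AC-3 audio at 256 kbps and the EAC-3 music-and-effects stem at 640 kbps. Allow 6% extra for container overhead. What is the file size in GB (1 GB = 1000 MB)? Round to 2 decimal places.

3.10 GB

13 min = 780 s
Audio total: 256 + 640 = 896 kbps = 0.896 Mbps.
Total bitrate: 29.11 + 0.896 = 30.006 Mbps.
Stream data: 30.006 Mbps × 780 s = 23404.7 Mb.
With 6% container overhead: ×1.06.
24,809 Mb ÷ 8 = 3,101 MB → 3.101 GB.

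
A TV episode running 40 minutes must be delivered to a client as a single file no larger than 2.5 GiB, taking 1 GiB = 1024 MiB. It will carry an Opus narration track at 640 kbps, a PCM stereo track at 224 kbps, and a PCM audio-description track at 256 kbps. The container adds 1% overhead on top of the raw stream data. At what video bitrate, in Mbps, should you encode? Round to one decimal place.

Budget: 2.5 GiB = 21474.8 Mb.
Stream payload after overhead: 21474.8 / 1.01 = 21262.2 Mb.
40 min = 2400 s
Total bitrate budget: 21262.2 Mb / 2400 s = 8.859 Mbps.
Audio total: 640 + 224 + 256 = 1120 kbps = 1.120 Mbps.
Video: 8.859 − 1.120 = 7.739 Mbps.

7.7 Mbps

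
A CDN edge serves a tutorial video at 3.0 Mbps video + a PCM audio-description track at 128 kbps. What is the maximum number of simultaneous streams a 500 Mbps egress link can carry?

Audio: 128 kbps = 0.128 Mbps.
Per-viewer media rate: 3.128 Mbps.
500 Mbps = 500.0 Mbps; 500.0 / 3.128 = 159.85 → 159 viewers.

159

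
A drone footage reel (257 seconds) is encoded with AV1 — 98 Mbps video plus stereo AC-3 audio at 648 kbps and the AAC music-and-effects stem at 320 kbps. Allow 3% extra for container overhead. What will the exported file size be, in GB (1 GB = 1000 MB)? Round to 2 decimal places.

3.27 GB

Audio total: 648 + 320 = 968 kbps = 0.968 Mbps.
Total bitrate: 98 + 0.968 = 98.968 Mbps.
Stream data: 98.968 Mbps × 257 s = 25434.8 Mb.
With 3% container overhead: ×1.03.
26,198 Mb ÷ 8 = 3,275 MB → 3.275 GB.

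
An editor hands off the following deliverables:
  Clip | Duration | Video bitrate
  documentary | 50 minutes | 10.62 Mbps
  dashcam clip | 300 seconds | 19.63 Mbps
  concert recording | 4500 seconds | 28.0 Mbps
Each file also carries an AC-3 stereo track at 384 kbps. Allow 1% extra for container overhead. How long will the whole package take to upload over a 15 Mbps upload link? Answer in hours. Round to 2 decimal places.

3.12 hours

Audio: 384 kbps = 0.384 Mbps.
documentary: 11.004 Mbps × 3000 s × 1.01 = 33342.1 Mb
dashcam clip: 20.014 Mbps × 300 s × 1.01 = 6064.2 Mb
concert recording: 28.384 Mbps × 4500 s × 1.01 = 129005.3 Mb
Total: 168411.6 Mb = 21051.5 MB.
At 15 Mbps: 168411.6 / 15 = 11227 s ≈ 3.12 hours.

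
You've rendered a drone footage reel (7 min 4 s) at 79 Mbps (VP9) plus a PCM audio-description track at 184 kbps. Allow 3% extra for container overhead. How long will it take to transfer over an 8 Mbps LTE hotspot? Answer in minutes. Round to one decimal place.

72.0 minutes

7 min 4 s = 424 s
Audio: 184 kbps = 0.184 Mbps.
Total bitrate: 79.184 Mbps.
File: 79.184 Mbps × 424 s = 33574.0 Mb.
With 3% container overhead: ×1.03. → 34581.2 Mb.
At 8 Mbps: 34581.2 / 8 = 4322.7 s ≈ 72 minutes.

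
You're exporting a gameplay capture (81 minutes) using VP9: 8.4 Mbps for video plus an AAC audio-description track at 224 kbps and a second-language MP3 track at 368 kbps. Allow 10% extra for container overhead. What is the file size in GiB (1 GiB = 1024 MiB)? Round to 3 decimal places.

5.596 GiB

81 min = 4860 s
Audio total: 224 + 368 = 592 kbps = 0.592 Mbps.
Total bitrate: 8.4 + 0.592 = 8.992 Mbps.
Stream data: 8.992 Mbps × 4860 s = 43701.1 Mb.
With 10% container overhead: ×1.10.
48,071 Mb = 6,008,904,000 bytes ÷ 1,073,741,824 = 5.596 GiB.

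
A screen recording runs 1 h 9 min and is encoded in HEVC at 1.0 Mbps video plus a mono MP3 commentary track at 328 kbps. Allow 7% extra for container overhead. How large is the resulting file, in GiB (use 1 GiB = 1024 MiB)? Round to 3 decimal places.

1 h 9 min = 69 min = 4140 s
Audio: 328 kbps = 0.328 Mbps.
Total bitrate: 1.0 + 0.328 = 1.328 Mbps.
Stream data: 1.328 Mbps × 4140 s = 5497.9 Mb.
With 7% container overhead: ×1.07.
5,883 Mb = 735,346,800 bytes ÷ 1,073,741,824 = 0.6848 GiB.

0.685 GiB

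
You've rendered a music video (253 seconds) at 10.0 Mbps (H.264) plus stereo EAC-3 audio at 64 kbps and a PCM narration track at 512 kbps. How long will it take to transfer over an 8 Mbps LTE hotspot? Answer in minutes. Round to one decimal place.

Audio total: 64 + 512 = 576 kbps = 0.576 Mbps.
Total bitrate: 10.576 Mbps.
File: 10.576 Mbps × 253 s = 2675.7 Mb.
At 8 Mbps: 2675.7 / 8 = 334.5 s ≈ 5.57 minutes.

5.6 minutes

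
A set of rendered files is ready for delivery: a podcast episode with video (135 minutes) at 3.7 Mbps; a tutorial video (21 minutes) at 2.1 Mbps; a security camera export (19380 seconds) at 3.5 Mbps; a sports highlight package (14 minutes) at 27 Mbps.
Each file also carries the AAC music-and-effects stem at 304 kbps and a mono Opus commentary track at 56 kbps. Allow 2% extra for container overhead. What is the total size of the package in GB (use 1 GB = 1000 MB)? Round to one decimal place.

17.1 GB

Audio total: 304 + 56 = 360 kbps = 0.360 Mbps.
podcast episode with video: 4.060 Mbps × 8100 s × 1.02 = 33543.7 Mb
tutorial video: 2.460 Mbps × 1260 s × 1.02 = 3161.6 Mb
security camera export: 3.860 Mbps × 19380 s × 1.02 = 76302.9 Mb
sports highlight package: 27.360 Mbps × 840 s × 1.02 = 23442.0 Mb
Total: 136450.3 Mb = 17056.3 MB.
= 17.06 GB.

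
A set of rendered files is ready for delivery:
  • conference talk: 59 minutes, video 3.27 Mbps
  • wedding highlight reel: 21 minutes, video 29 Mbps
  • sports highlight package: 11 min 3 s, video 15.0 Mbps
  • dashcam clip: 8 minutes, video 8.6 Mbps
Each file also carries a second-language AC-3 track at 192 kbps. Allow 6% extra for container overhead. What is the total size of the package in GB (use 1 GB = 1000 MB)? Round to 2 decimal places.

Audio: 192 kbps = 0.192 Mbps.
conference talk: 3.462 Mbps × 3540 s × 1.06 = 12990.8 Mb
wedding highlight reel: 29.192 Mbps × 1260 s × 1.06 = 38988.8 Mb
sports highlight package: 15.192 Mbps × 663 s × 1.06 = 10676.6 Mb
dashcam clip: 8.792 Mbps × 480 s × 1.06 = 4473.4 Mb
Total: 67129.6 Mb = 8391.2 MB.
= 8.391 GB.

8.39 GB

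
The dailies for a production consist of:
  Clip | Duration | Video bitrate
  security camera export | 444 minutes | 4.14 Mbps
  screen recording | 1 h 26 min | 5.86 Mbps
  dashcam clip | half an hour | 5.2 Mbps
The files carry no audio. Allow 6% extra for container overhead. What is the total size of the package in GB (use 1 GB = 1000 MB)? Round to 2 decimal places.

security camera export: 4.140 Mbps × 26640 s × 1.06 = 116907.0 Mb
screen recording: 5.860 Mbps × 5160 s × 1.06 = 32051.9 Mb
dashcam clip: 5.200 Mbps × 1800 s × 1.06 = 9921.6 Mb
Total: 158880.4 Mb = 19860.1 MB.
= 19.86 GB.

19.86 GB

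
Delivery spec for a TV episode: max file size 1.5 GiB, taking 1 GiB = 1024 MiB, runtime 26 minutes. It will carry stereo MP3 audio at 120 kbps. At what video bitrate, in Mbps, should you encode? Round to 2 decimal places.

Budget: 1.5 GiB = 12884.9 Mb.
26 min = 1560 s
Total bitrate budget: 12884.9 Mb / 1560 s = 8.260 Mbps.
Audio: 120 kbps = 0.120 Mbps.
Video: 8.260 − 0.120 = 8.140 Mbps.

8.14 Mbps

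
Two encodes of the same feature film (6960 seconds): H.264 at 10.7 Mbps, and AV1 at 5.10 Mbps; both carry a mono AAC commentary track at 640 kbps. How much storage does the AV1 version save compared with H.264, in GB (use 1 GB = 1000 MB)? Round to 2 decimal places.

Audio: 640 kbps = 0.640 Mbps.
H.264: 11.340 Mbps × 6960 s = 78926.4 Mb = 9.866 GB.
AV1: 5.740 Mbps × 6960 s = 39950.4 Mb = 4.994 GB.
Saving: 9.866 − 4.994 = 4.872 GB.

4.87 GB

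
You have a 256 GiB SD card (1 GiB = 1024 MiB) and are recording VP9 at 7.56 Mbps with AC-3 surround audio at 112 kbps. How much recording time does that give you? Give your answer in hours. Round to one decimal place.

Audio: 112 kbps = 0.112 Mbps.
Total bitrate: 7.56 + 0.112 = 7.672 Mbps.
Capacity: 256 GiB = 2,199,023 Mb.
Recording time: 2,199,023 / 7.672 = 286,630 s ≈ 79.6 hours.

79.6 hours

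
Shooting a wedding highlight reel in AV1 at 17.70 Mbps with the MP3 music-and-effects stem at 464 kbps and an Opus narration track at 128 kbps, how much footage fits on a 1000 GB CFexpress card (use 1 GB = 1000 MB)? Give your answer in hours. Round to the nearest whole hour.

121 hours

Audio total: 464 + 128 = 592 kbps = 0.592 Mbps.
Total bitrate: 17.70 + 0.592 = 18.292 Mbps.
Capacity: 1000 GB = 8,000,000 Mb.
Recording time: 8,000,000 / 18.292 = 437,350 s ≈ 121 hours.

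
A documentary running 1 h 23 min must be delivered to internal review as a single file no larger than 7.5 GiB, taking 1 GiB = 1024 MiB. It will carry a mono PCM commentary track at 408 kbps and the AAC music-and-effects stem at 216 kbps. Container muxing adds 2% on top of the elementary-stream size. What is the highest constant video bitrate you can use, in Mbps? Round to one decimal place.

Budget: 7.5 GiB = 64424.5 Mb.
Stream payload after overhead: 64424.5 / 1.02 = 63161.3 Mb.
1 h 23 min = 83 min = 4980 s
Total bitrate budget: 63161.3 Mb / 4980 s = 12.683 Mbps.
Audio total: 408 + 216 = 624 kbps = 0.624 Mbps.
Video: 12.683 − 0.624 = 12.059 Mbps.

12.1 Mbps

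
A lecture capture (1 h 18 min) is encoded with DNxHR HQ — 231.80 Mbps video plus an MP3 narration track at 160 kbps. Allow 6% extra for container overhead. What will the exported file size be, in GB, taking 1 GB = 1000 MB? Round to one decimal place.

143.8 GB

1 h 18 min = 78 min = 4680 s
Audio: 160 kbps = 0.160 Mbps.
Total bitrate: 231.80 + 0.160 = 231.960 Mbps.
Stream data: 231.960 Mbps × 4680 s = 1085572.8 Mb.
With 6% container overhead: ×1.06.
1,150,707 Mb ÷ 8 = 143,838 MB → 143.8 GB.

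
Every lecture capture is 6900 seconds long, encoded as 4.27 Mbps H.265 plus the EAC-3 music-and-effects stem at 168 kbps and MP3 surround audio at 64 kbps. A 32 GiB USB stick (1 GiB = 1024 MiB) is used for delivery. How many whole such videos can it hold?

8

Audio total: 168 + 64 = 232 kbps = 0.232 Mbps.
Total bitrate: 4.502 Mbps.
Per item: 4.502 Mbps × 6900 s = 31,064 Mb = 3,883 MB.
Capacity: 32 GiB = 274,878 Mb; 8.85 items → 8 complete.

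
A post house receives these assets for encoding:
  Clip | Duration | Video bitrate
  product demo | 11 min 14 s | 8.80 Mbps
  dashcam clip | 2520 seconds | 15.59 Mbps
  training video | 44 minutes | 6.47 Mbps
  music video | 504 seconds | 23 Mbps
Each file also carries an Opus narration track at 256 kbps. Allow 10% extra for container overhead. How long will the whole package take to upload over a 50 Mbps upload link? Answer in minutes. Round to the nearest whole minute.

Audio: 256 kbps = 0.256 Mbps.
product demo: 9.056 Mbps × 674 s × 1.10 = 6714.1 Mb
dashcam clip: 15.846 Mbps × 2520 s × 1.10 = 43925.1 Mb
training video: 6.726 Mbps × 2640 s × 1.10 = 19532.3 Mb
music video: 23.256 Mbps × 504 s × 1.10 = 12893.1 Mb
Total: 83064.7 Mb = 10383.1 MB.
At 50 Mbps: 83064.7 / 50 = 1661 s ≈ 27.7 minutes.

28 minutes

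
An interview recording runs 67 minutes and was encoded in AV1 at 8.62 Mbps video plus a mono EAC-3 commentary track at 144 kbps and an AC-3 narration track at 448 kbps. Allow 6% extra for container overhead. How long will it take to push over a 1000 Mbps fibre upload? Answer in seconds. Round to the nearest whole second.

67 min = 4020 s
Audio total: 144 + 448 = 592 kbps = 0.592 Mbps.
Total bitrate: 9.212 Mbps.
File: 9.212 Mbps × 4020 s = 37032.2 Mb.
With 6% container overhead: ×1.06. → 39254.2 Mb.
At 1000 Mbps: 39254.2 / 1000 = 39.3 s ≈ 39.3 seconds.

39 seconds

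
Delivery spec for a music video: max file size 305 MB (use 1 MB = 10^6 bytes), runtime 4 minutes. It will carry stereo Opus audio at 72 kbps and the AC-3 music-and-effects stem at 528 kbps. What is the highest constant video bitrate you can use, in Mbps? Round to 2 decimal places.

Budget: 305 MB = 2440.0 Mb.
4 min = 240 s
Total bitrate budget: 2440.0 Mb / 240 s = 10.167 Mbps.
Audio total: 72 + 528 = 600 kbps = 0.600 Mbps.
Video: 10.167 − 0.600 = 9.567 Mbps.

9.57 Mbps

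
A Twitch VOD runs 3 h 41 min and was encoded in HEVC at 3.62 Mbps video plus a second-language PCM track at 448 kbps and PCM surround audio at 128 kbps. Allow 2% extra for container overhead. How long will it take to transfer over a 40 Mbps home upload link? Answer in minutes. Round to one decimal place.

23.6 minutes

3 h 41 min = 221 min = 13260 s
Audio total: 448 + 128 = 576 kbps = 0.576 Mbps.
Total bitrate: 4.196 Mbps.
File: 4.196 Mbps × 13260 s = 55639.0 Mb.
With 2% container overhead: ×1.02. → 56751.7 Mb.
At 40 Mbps: 56751.7 / 40 = 1418.8 s ≈ 23.6 minutes.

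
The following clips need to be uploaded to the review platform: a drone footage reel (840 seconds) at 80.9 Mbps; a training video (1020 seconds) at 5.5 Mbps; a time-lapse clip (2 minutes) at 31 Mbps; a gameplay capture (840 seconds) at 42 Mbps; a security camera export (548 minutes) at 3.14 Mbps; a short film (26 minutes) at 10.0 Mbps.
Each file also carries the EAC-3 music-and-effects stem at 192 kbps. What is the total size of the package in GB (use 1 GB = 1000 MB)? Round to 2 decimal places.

Audio: 192 kbps = 0.192 Mbps.
drone footage reel: 81.092 Mbps × 840 s = 68117.3 Mb
training video: 5.692 Mbps × 1020 s = 5805.8 Mb
time-lapse clip: 31.192 Mbps × 120 s = 3743.0 Mb
gameplay capture: 42.192 Mbps × 840 s = 35441.3 Mb
security camera export: 3.332 Mbps × 32880 s = 109556.2 Mb
short film: 10.192 Mbps × 1560 s = 15899.5 Mb
Total: 238563.1 Mb = 29820.4 MB.
= 29.82 GB.

29.82 GB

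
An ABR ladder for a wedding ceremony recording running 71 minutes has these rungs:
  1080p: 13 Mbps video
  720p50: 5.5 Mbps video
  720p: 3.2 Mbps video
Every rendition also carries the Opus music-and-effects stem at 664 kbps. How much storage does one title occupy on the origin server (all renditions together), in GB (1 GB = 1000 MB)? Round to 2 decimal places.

12.62 GB

71 min = 4260 s
Audio: 664 kbps = 0.664 Mbps.
Sum of rendition bitrates: (13+0.664) + (5.5+0.664) + (3.2+0.664) = 23.692 Mbps.
× 4260 s = 100,928 Mb = 12,616 MB = 12.62 GB.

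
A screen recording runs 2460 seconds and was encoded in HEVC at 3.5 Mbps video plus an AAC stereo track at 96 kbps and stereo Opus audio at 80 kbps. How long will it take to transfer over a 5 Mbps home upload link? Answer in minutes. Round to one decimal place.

Audio total: 96 + 80 = 176 kbps = 0.176 Mbps.
Total bitrate: 3.676 Mbps.
File: 3.676 Mbps × 2460 s = 9043.0 Mb.
At 5 Mbps: 9043.0 / 5 = 1808.6 s ≈ 30.1 minutes.

30.1 minutes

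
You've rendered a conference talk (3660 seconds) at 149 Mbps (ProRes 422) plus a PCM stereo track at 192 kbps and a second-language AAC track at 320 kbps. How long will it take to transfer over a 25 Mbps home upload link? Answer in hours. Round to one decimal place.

Audio total: 192 + 320 = 512 kbps = 0.512 Mbps.
Total bitrate: 149.512 Mbps.
File: 149.512 Mbps × 3660 s = 547213.9 Mb.
At 25 Mbps: 547213.9 / 25 = 21888.6 s ≈ 6.08 hours.

6.1 hours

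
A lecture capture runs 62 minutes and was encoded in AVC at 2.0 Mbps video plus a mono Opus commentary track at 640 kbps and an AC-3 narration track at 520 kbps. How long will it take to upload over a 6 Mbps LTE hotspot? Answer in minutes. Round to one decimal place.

32.7 minutes

62 min = 3720 s
Audio total: 640 + 520 = 1160 kbps = 1.160 Mbps.
Total bitrate: 3.160 Mbps.
File: 3.160 Mbps × 3720 s = 11755.2 Mb.
At 6 Mbps: 11755.2 / 6 = 1959.2 s ≈ 32.7 minutes.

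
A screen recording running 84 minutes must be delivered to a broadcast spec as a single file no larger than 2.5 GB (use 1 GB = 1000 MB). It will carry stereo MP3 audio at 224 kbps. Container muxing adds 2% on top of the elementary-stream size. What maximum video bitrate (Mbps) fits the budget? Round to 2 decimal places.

3.67 Mbps

Budget: 2.5 GB = 20000.0 Mb.
Stream payload after overhead: 20000.0 / 1.02 = 19607.8 Mb.
84 min = 5040 s
Total bitrate budget: 19607.8 Mb / 5040 s = 3.890 Mbps.
Audio: 224 kbps = 0.224 Mbps.
Video: 3.890 − 0.224 = 3.666 Mbps.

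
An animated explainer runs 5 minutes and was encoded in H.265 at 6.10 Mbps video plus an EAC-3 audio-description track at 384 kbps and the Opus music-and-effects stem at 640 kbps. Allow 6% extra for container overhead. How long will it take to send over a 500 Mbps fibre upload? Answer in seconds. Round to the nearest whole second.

5 min = 300 s
Audio total: 384 + 640 = 1024 kbps = 1.024 Mbps.
Total bitrate: 7.124 Mbps.
File: 7.124 Mbps × 300 s = 2137.2 Mb.
With 6% container overhead: ×1.06. → 2265.4 Mb.
At 500 Mbps: 2265.4 / 500 = 4.5 s ≈ 4.53 seconds.

5 seconds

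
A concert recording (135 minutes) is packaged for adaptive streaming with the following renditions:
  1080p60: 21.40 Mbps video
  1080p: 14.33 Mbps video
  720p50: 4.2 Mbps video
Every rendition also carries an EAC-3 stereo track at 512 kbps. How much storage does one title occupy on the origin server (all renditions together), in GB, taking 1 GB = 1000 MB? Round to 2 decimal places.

135 min = 8100 s
Audio: 512 kbps = 0.512 Mbps.
Sum of rendition bitrates: (21.40+0.512) + (14.33+0.512) + (4.2+0.512) = 41.466 Mbps.
× 8100 s = 335,875 Mb = 41,984 MB = 41.98 GB.

41.98 GB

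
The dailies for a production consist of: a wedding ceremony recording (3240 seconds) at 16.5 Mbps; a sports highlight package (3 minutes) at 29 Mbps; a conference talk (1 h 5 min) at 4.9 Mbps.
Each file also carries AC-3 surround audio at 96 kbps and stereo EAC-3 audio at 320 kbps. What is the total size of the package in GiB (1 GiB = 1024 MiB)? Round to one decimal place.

9.4 GiB

Audio total: 96 + 320 = 416 kbps = 0.416 Mbps.
wedding ceremony recording: 16.916 Mbps × 3240 s = 54807.8 Mb
sports highlight package: 29.416 Mbps × 180 s = 5294.9 Mb
conference talk: 5.316 Mbps × 3900 s = 20732.4 Mb
Total: 80835.1 Mb = 10104.4 MB.
= 9.410 GiB.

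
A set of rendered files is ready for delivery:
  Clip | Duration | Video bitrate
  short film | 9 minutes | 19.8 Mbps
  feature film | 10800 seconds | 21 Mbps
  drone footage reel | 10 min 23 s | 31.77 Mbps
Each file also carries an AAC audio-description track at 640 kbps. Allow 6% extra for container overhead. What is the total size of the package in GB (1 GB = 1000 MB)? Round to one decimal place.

Audio: 640 kbps = 0.640 Mbps.
short film: 20.440 Mbps × 540 s × 1.06 = 11699.9 Mb
feature film: 21.640 Mbps × 10800 s × 1.06 = 247734.7 Mb
drone footage reel: 32.410 Mbps × 623 s × 1.06 = 21402.9 Mb
Total: 280837.5 Mb = 35104.7 MB.
= 35.10 GB.

35.1 GB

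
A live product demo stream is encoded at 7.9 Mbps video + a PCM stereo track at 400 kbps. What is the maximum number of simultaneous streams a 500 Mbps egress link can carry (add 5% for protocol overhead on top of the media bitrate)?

Audio: 400 kbps = 0.400 Mbps.
Per-viewer media rate: 8.300 Mbps.
On the wire with 5% overhead: 8.715 Mbps.
500 Mbps = 500.0 Mbps; 500.0 / 8.715 = 57.37 → 57 viewers.

57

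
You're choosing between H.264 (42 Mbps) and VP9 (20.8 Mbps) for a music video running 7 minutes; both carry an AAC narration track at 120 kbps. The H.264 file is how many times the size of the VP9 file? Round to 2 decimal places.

7 min = 420 s
Audio: 120 kbps = 0.120 Mbps.
H.264: 42.120 Mbps × 420 s = 17690.4 Mb = 2.211 GB.
VP9: 20.920 Mbps × 420 s = 8786.4 Mb = 1.098 GB.
Ratio: 2.211 / 1.098 = 2.013.

2.01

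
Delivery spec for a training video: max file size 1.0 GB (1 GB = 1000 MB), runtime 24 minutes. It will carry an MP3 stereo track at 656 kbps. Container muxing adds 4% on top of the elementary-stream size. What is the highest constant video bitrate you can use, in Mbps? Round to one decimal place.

4.7 Mbps

Budget: 1.0 GB = 8000.0 Mb.
Stream payload after overhead: 8000.0 / 1.04 = 7692.3 Mb.
24 min = 1440 s
Total bitrate budget: 7692.3 Mb / 1440 s = 5.342 Mbps.
Audio: 656 kbps = 0.656 Mbps.
Video: 5.342 − 0.656 = 4.686 Mbps.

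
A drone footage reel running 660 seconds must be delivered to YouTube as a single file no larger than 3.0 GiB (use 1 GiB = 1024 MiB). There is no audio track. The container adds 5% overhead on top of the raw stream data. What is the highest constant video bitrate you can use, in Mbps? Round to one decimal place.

37.2 Mbps

Budget: 3.0 GiB = 25769.8 Mb.
Stream payload after overhead: 25769.8 / 1.05 = 24542.7 Mb.
Total bitrate budget: 24542.7 Mb / 660 s = 37.186 Mbps.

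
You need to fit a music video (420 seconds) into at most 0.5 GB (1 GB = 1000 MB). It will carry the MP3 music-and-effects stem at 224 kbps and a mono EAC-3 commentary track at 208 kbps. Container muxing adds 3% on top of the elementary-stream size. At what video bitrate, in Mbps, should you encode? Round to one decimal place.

8.8 Mbps

Budget: 0.5 GB = 4000.0 Mb.
Stream payload after overhead: 4000.0 / 1.03 = 3883.5 Mb.
Total bitrate budget: 3883.5 Mb / 420 s = 9.246 Mbps.
Audio total: 224 + 208 = 432 kbps = 0.432 Mbps.
Video: 9.246 − 0.432 = 8.814 Mbps.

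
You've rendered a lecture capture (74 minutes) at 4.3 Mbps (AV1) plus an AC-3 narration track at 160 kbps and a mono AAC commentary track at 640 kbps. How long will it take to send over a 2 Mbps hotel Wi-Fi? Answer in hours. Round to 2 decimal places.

3.15 hours

74 min = 4440 s
Audio total: 160 + 640 = 800 kbps = 0.800 Mbps.
Total bitrate: 5.100 Mbps.
File: 5.100 Mbps × 4440 s = 22644.0 Mb.
At 2 Mbps: 22644.0 / 2 = 11322.0 s ≈ 3.15 hours.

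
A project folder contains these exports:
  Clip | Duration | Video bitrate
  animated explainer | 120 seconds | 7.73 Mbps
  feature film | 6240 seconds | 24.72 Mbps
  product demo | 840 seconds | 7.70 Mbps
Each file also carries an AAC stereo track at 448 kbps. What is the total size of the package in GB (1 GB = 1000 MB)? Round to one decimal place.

Audio: 448 kbps = 0.448 Mbps.
animated explainer: 8.178 Mbps × 120 s = 981.4 Mb
feature film: 25.168 Mbps × 6240 s = 157048.3 Mb
product demo: 8.148 Mbps × 840 s = 6844.3 Mb
Total: 164874.0 Mb = 20609.2 MB.
= 20.61 GB.

20.6 GB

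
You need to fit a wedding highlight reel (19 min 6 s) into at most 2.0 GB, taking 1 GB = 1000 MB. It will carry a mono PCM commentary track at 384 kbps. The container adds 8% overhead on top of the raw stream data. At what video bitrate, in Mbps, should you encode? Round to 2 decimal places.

Budget: 2.0 GB = 16000.0 Mb.
Stream payload after overhead: 16000.0 / 1.08 = 14814.8 Mb.
19 min 6 s = 1146 s
Total bitrate budget: 14814.8 Mb / 1146 s = 12.927 Mbps.
Audio: 384 kbps = 0.384 Mbps.
Video: 12.927 − 0.384 = 12.543 Mbps.

12.54 Mbps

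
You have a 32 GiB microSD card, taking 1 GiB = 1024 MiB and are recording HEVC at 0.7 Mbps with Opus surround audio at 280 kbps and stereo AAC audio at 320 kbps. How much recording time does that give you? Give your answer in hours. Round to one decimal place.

Audio total: 280 + 320 = 600 kbps = 0.600 Mbps.
Total bitrate: 0.7 + 0.600 = 1.300 Mbps.
Capacity: 32 GiB = 274,878 Mb.
Recording time: 274,878 / 1.300 = 211,445 s ≈ 58.7 hours.

58.7 hours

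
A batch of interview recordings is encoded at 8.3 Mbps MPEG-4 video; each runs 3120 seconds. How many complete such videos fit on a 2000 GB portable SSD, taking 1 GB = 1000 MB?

617

Per item: 8.300 Mbps × 3120 s = 25,896 Mb = 3,237 MB.
Capacity: 2000 GB = 16,000,000 Mb; 617.86 items → 617 complete.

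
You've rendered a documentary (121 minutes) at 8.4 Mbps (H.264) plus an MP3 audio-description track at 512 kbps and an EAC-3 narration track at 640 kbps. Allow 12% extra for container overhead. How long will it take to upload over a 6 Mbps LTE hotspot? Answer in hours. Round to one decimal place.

121 min = 7260 s
Audio total: 512 + 640 = 1152 kbps = 1.152 Mbps.
Total bitrate: 9.552 Mbps.
File: 9.552 Mbps × 7260 s = 69347.5 Mb.
With 12% container overhead: ×1.12. → 77669.2 Mb.
At 6 Mbps: 77669.2 / 6 = 12944.9 s ≈ 3.6 hours.

3.6 hours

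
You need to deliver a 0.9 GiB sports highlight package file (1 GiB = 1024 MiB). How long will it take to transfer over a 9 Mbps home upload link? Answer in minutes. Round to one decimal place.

14.3 minutes

File: 0.9 GiB = 7730.9 Mb.
At 9 Mbps: 7730.9 / 9 = 859.0 s ≈ 14.3 minutes.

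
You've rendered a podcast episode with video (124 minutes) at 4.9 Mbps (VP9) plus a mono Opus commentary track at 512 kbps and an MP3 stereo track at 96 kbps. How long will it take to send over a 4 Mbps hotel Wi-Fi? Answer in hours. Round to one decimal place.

124 min = 7440 s
Audio total: 512 + 96 = 608 kbps = 0.608 Mbps.
Total bitrate: 5.508 Mbps.
File: 5.508 Mbps × 7440 s = 40979.5 Mb.
At 4 Mbps: 40979.5 / 4 = 10244.9 s ≈ 2.85 hours.

2.8 hours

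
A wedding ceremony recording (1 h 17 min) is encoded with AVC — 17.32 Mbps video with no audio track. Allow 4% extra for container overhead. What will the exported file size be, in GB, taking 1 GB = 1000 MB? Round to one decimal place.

10.4 GB

1 h 17 min = 77 min = 4620 s
Total bitrate: 17.32 Mbps.
Stream data: 17.320 Mbps × 4620 s = 80018.4 Mb.
With 4% container overhead: ×1.04.
83,219 Mb ÷ 8 = 10,402 MB → 10.40 GB.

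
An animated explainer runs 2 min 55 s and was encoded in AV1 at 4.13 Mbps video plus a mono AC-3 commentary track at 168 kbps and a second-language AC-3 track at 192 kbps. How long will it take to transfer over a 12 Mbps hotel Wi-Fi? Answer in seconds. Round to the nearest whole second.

65 seconds

2 min 55 s = 175 s
Audio total: 168 + 192 = 360 kbps = 0.360 Mbps.
Total bitrate: 4.490 Mbps.
File: 4.490 Mbps × 175 s = 785.8 Mb.
At 12 Mbps: 785.8 / 12 = 65.5 s ≈ 65.5 seconds.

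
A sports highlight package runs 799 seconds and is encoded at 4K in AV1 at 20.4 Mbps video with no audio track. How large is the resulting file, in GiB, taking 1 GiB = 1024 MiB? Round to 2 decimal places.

1.90 GiB

Total bitrate: 20.4 Mbps.
Stream data: 20.400 Mbps × 799 s = 16299.6 Mb.
16,300 Mb = 2,037,450,000 bytes ÷ 1,073,741,824 = 1.898 GiB.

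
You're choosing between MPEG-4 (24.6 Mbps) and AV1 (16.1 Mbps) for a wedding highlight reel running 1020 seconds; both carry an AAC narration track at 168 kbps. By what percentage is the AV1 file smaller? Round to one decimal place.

Audio: 168 kbps = 0.168 Mbps.
MPEG-4: 24.768 Mbps × 1020 s = 25263.4 Mb = 3.158 GB.
AV1: 16.268 Mbps × 1020 s = 16593.4 Mb = 2.074 GB.
Reduction: (1 − 2.074/3.158) × 100 = 34.32%.

34.3%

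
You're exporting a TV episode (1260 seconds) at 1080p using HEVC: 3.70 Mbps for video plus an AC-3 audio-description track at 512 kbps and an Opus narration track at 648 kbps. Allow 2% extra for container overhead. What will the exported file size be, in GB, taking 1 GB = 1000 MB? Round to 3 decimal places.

Audio total: 512 + 648 = 1160 kbps = 1.160 Mbps.
Total bitrate: 3.70 + 1.160 = 4.860 Mbps.
Stream data: 4.860 Mbps × 1260 s = 6123.6 Mb.
With 2% container overhead: ×1.02.
6,246 Mb ÷ 8 = 780.8 MB → 0.7808 GB.

0.781 GB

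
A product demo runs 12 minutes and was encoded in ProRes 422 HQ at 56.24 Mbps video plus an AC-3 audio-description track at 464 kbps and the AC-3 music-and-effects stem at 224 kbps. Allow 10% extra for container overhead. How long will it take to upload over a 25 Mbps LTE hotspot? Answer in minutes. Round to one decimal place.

12 min = 720 s
Audio total: 464 + 224 = 688 kbps = 0.688 Mbps.
Total bitrate: 56.928 Mbps.
File: 56.928 Mbps × 720 s = 40988.2 Mb.
With 10% container overhead: ×1.10. → 45087.0 Mb.
At 25 Mbps: 45087.0 / 25 = 1803.5 s ≈ 30.1 minutes.

30.1 minutes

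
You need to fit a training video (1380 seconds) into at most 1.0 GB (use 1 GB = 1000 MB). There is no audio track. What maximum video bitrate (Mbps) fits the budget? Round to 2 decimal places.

5.80 Mbps

Budget: 1.0 GB = 8000.0 Mb.
Total bitrate budget: 8000.0 Mb / 1380 s = 5.797 Mbps.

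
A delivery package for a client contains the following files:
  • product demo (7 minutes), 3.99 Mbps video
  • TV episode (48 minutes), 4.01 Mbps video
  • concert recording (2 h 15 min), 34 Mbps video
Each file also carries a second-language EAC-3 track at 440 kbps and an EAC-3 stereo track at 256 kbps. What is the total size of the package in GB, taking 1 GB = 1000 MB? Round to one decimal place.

Audio total: 440 + 256 = 696 kbps = 0.696 Mbps.
product demo: 4.686 Mbps × 420 s = 1968.1 Mb
TV episode: 4.706 Mbps × 2880 s = 13553.3 Mb
concert recording: 34.696 Mbps × 8100 s = 281037.6 Mb
Total: 296559.0 Mb = 37069.9 MB.
= 37.07 GB.

37.1 GB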